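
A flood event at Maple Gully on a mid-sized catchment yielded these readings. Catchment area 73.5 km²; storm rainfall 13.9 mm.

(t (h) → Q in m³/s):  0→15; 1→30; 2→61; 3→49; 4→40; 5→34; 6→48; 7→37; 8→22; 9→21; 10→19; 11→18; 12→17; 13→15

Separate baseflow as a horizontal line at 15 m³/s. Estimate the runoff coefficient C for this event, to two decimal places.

ΣQ_DR = 216.0 m³/s; V = ΣQ_DR·Δt = 7.776 × 10^5 m³.
Runoff depth d = V / A = 10.58 mm.
C = d / P = 10.58 / 13.9 = 0.76.

C ≈ 0.76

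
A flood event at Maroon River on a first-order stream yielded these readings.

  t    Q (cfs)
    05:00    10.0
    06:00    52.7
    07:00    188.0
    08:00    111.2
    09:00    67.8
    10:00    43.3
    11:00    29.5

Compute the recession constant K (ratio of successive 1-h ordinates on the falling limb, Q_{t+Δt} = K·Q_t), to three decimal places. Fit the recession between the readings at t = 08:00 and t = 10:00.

K ≈ 0.624

Using the recession-limb readings at t = 08:00 and t = 10:00: Q falls from 111.2 to 43.3 cfs over 2 intervals.
K = (Q₂/Q₁)^(1/2) = (43.3/111.2)^(1/2) = 0.624.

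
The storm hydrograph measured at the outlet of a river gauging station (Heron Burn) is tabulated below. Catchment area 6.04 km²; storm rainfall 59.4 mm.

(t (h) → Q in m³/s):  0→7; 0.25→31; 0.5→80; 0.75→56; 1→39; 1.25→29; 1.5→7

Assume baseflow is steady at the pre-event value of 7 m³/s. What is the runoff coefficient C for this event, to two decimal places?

C ≈ 0.50

ΣQ_DR = 200.0 m³/s; V = ΣQ_DR·Δt = 1.800 × 10^5 m³.
Runoff depth d = V / A = 29.80 mm.
C = d / P = 29.80 / 59.4 = 0.50.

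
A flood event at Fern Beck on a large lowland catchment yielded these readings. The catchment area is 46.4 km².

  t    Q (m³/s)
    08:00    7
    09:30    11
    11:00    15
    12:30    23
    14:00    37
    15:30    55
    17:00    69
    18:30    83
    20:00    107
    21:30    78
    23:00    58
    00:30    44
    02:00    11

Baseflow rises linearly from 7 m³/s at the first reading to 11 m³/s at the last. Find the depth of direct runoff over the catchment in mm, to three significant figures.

d ≈ 56.0 mm

Direct runoff: 0.00, 3.67, 7.33, 15.00, 28.67, 46.33, 60.00, 73.67, 97.33, 68.00, 47.67, 33.33, 0.00 m³/s; ΣQ_DR = 481.0 m³/s.
V = ΣQ_DR · Δt = 481.0 × 5400 s = 2.597 × 10^6 m³.
Over A = 46.4 km², depth = V / A = 56.0 mm.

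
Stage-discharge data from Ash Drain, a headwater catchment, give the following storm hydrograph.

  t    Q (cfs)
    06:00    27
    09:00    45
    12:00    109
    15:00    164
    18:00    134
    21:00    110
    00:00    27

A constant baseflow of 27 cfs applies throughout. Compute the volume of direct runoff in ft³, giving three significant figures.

V ≈ 4.61 × 10^6 ft³

Direct-runoff ordinates (Q − Q_b): 0.0, 18.0, 82.0, 137.0, 107.0, 83.0, 0.0 cfs.
ΣQ_DR = 427.0 cfs.
With Δt = 3 h = 10800 s, V = ΣQ_DR · Δt = 427.0 × 10800 = 4.61 × 10^6 ft³.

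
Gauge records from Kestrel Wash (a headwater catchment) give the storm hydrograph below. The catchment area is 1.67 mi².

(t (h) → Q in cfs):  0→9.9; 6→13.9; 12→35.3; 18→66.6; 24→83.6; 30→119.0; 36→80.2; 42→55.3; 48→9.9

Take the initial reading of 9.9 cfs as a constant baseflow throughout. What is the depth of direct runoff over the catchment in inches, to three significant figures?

d ≈ 2.14 in

Direct runoff: 0.0, 4.0, 25.4, 56.7, 73.7, 109.1, 70.3, 45.4, 0.0 cfs; ΣQ_DR = 384.6 cfs.
V = ΣQ_DR · Δt = 384.6 × 21600 s = 8.307 × 10^6 ft³.
Over A = 1.67 mi², depth = V / A = 2.14 in.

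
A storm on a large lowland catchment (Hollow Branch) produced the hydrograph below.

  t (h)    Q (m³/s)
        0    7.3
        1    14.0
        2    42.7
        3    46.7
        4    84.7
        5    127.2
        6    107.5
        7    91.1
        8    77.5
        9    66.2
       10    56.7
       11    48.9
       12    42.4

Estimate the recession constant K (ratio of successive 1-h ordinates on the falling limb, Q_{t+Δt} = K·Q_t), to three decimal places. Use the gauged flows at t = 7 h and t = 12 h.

K ≈ 0.858

Using the recession-limb readings at t = 7 h and t = 12 h: Q falls from 91.1 to 42.4 m³/s over 5 intervals.
K = (Q₂/Q₁)^(1/5) = (42.4/91.1)^(1/5) = 0.858.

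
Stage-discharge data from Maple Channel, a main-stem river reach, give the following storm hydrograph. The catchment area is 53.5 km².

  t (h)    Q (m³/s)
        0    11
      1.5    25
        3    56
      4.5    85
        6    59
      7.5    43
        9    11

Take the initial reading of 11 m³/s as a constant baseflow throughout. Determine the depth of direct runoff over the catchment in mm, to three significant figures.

d ≈ 21.5 mm

Direct runoff: 0.0, 14.0, 45.0, 74.0, 48.0, 32.0, 0.0 m³/s; ΣQ_DR = 213.0 m³/s.
V = ΣQ_DR · Δt = 213.0 × 5400 s = 1.150 × 10^6 m³.
Over A = 53.5 km², depth = V / A = 21.5 mm.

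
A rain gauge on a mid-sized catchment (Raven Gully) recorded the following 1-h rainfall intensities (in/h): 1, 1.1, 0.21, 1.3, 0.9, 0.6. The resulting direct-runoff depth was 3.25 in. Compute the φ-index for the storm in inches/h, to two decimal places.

φ ≈ 0.33 in/h

Only the 5 blocks with intensity above φ contribute runoff: 1, 1.1, 1.3, 0.9, 0.6 in/h.
Σ(I−φ)·Δt = d  ⇒  (1+1.1+1.3+0.9+0.6 − 5φ)·1 = 3.25
φ = (4.900 − 3.25/1) / 5 = 0.33 in/h.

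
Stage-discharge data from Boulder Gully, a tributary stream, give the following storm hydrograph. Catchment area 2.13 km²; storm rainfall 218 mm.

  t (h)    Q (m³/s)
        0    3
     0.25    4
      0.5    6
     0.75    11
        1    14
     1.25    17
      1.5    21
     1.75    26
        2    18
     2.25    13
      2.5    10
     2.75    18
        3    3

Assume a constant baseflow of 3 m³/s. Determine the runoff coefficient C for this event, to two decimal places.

C ≈ 0.24

ΣQ_DR = 125.0 m³/s; V = ΣQ_DR·Δt = 1.125 × 10^5 m³.
Runoff depth d = V / A = 52.82 mm.
C = d / P = 52.82 / 218 = 0.24.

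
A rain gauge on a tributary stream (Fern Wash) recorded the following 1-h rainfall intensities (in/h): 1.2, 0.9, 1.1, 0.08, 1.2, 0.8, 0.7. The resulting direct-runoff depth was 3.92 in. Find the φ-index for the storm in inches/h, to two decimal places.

Only the 6 blocks with intensity above φ contribute runoff: 1.2, 0.9, 1.1, 1.2, 0.8, 0.7 in/h.
Σ(I−φ)·Δt = d  ⇒  (1.2+0.9+1.1+1.2+0.8+0.7 − 6φ)·1 = 3.92
φ = (5.900 − 3.92/1) / 6 = 0.33 in/h.

φ ≈ 0.33 in/h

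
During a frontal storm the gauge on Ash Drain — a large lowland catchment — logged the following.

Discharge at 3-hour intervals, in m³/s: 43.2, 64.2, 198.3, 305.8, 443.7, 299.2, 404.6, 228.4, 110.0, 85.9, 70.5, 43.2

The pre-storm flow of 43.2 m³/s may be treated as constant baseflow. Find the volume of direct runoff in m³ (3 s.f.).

V ≈ 1.92 × 10^7 m³

Direct-runoff ordinates (Q − Q_b): 0.0, 21.0, 155.1, 262.6, 400.5, 256.0, 361.4, 185.2, 66.8, 42.7, 27.3, 0.0 m³/s.
ΣQ_DR = 1779 m³/s.
With Δt = 3 h = 10800 s, V = ΣQ_DR · Δt = 1779 × 10800 = 1.92 × 10^7 m³.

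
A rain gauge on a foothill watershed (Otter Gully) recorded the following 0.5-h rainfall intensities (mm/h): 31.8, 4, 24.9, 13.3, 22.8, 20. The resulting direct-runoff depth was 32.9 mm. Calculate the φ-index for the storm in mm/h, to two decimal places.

φ ≈ 9.40 mm/h

Only the 5 blocks with intensity above φ contribute runoff: 31.8, 24.9, 13.3, 22.8, 20 mm/h.
Σ(I−φ)·Δt = d  ⇒  (31.8+24.9+13.3+22.8+20 − 5φ)·0.5 = 32.9
φ = (112.8 − 32.9/0.5) / 5 = 9.40 mm/h.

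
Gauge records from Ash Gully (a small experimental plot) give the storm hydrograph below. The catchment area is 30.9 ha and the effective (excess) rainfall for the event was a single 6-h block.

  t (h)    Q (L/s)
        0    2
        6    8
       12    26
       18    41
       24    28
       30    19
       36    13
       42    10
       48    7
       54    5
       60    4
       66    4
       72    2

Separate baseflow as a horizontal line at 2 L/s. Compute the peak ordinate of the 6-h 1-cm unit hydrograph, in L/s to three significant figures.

U_p ≈ 39.0 L/s

Direct runoff: 0.0, 6.0, 24.0, 39.0, 26.0, 17.0, 11.0, 8.0, 5.0, 3.0, 2.0, 2.0, 0.0 L/s; ΣQ_DR = 143.0 L/s, peak = 39.0 L/s.
Runoff depth d = ΣQ_DR·Δt / A = 143.0 × 21600 / (30.9 ha) = 9.996 mm.
The 1-cm UH is the DRH scaled by (10 mm)/d, so U_p = 39.0 × 10/9.996 = 39.0 L/s.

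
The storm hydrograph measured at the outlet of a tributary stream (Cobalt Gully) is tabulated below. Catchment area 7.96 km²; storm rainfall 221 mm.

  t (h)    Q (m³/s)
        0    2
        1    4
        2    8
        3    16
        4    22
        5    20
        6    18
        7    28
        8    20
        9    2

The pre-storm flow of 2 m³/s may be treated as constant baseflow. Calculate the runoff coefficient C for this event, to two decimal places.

ΣQ_DR = 120.0 m³/s; V = ΣQ_DR·Δt = 4.320 × 10^5 m³.
Runoff depth d = V / A = 54.27 mm.
C = d / P = 54.27 / 221 = 0.25.

C ≈ 0.25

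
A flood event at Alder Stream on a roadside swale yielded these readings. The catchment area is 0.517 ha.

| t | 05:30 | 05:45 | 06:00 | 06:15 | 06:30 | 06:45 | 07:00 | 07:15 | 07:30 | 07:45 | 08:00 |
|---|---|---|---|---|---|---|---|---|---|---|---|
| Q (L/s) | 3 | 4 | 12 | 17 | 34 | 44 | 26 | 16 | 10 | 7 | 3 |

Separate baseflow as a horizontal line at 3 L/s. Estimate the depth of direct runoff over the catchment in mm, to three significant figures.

Direct runoff: 0.0, 1.0, 9.0, 14.0, 31.0, 41.0, 23.0, 13.0, 7.0, 4.0, 0.0 L/s; ΣQ_DR = 143.0 L/s.
V = ΣQ_DR · Δt = 143.0 × 900 s = 1.287 × 10^5 L.
Over A = 0.517 ha, depth = V / A = 24.9 mm.

d ≈ 24.9 mm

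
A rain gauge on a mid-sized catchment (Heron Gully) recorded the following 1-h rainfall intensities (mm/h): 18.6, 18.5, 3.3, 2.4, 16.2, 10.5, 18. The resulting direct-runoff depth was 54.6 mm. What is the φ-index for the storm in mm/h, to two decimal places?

φ ≈ 5.44 mm/h

Only the 5 blocks with intensity above φ contribute runoff: 18.6, 18.5, 16.2, 10.5, 18 mm/h.
Σ(I−φ)·Δt = d  ⇒  (18.6+18.5+16.2+10.5+18 − 5φ)·1 = 54.6
φ = (81.80 − 54.6/1) / 5 = 5.44 mm/h.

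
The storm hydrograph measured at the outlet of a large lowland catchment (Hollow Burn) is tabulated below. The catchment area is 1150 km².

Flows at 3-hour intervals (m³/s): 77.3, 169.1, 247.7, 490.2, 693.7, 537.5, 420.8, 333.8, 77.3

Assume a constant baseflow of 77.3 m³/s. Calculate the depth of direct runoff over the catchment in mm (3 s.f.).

Direct runoff: 0.0, 91.8, 170.4, 412.9, 616.4, 460.2, 343.5, 256.5, 0.0 m³/s; ΣQ_DR = 2352 m³/s.
V = ΣQ_DR · Δt = 2352 × 10800 s = 2.540 × 10^7 m³.
Over A = 1150 km², depth = V / A = 22.1 mm.

d ≈ 22.1 mm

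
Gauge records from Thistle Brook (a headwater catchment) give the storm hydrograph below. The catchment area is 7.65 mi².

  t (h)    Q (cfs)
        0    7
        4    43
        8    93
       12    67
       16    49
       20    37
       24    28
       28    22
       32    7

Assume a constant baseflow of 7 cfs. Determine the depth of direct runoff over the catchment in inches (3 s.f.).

d ≈ 0.235 in

Direct runoff: 0.0, 36.0, 86.0, 60.0, 42.0, 30.0, 21.0, 15.0, 0.0 cfs; ΣQ_DR = 290.0 cfs.
V = ΣQ_DR · Δt = 290.0 × 14400 s = 4.176 × 10^6 ft³.
Over A = 7.65 mi², depth = V / A = 0.235 in.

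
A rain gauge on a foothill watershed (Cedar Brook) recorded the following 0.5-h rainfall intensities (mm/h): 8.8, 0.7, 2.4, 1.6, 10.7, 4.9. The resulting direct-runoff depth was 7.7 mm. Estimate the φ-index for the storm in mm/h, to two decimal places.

Only the 3 blocks with intensity above φ contribute runoff: 8.8, 10.7, 4.9 mm/h.
Σ(I−φ)·Δt = d  ⇒  (8.8+10.7+4.9 − 3φ)·0.5 = 7.7
φ = (24.40 − 7.7/0.5) / 3 = 3.00 mm/h.

φ ≈ 3.00 mm/h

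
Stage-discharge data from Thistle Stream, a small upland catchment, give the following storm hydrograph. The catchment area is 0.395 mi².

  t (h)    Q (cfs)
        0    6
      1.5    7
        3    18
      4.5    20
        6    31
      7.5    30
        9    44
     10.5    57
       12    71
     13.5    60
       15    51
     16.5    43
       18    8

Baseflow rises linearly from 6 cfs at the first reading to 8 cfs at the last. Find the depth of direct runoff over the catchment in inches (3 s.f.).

Direct runoff: 0.00, 0.83, 11.67, 13.50, 24.33, 23.17, 37.00, 49.83, 63.67, 52.50, 43.33, 35.17, 0.00 cfs; ΣQ_DR = 355.0 cfs.
V = ΣQ_DR · Δt = 355.0 × 5400 s = 1.917 × 10^6 ft³.
Over A = 0.395 mi², depth = V / A = 2.09 in.

d ≈ 2.09 in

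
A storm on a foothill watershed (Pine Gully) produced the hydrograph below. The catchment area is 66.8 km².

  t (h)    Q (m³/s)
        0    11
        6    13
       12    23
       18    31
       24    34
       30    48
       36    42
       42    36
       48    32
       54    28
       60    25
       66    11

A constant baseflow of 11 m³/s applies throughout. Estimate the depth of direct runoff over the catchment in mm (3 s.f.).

Direct runoff: 0.0, 2.0, 12.0, 20.0, 23.0, 37.0, 31.0, 25.0, 21.0, 17.0, 14.0, 0.0 m³/s; ΣQ_DR = 202.0 m³/s.
V = ΣQ_DR · Δt = 202.0 × 21600 s = 4.363 × 10^6 m³.
Over A = 66.8 km², depth = V / A = 65.3 mm.

d ≈ 65.3 mm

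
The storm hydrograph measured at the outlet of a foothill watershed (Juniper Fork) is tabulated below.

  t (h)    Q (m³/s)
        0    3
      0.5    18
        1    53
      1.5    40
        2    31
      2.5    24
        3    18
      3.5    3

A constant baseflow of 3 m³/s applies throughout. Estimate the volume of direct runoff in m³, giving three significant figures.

V ≈ 2.99 × 10^5 m³

Direct-runoff ordinates (Q − Q_b): 0.0, 15.0, 50.0, 37.0, 28.0, 21.0, 15.0, 0.0 m³/s.
ΣQ_DR = 166.0 m³/s.
With Δt = 0.5 h = 1800 s, V = ΣQ_DR · Δt = 166.0 × 1800 = 2.99 × 10^5 m³.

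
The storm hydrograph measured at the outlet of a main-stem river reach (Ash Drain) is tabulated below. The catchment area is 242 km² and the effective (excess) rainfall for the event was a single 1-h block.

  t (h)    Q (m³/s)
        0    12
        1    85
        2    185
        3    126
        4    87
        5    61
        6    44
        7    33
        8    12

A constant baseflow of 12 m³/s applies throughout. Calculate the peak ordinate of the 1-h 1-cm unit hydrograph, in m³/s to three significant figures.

Direct runoff: 0.0, 73.0, 173.0, 114.0, 75.0, 49.0, 32.0, 21.0, 0.0 m³/s; ΣQ_DR = 537.0 m³/s, peak = 173.0 m³/s.
Runoff depth d = ΣQ_DR·Δt / A = 537.0 × 3600 / (242 km²) = 7.988 mm.
The 1-cm UH is the DRH scaled by (10 mm)/d, so U_p = 173.0 × 10/7.988 = 217 m³/s.

U_p ≈ 217 m³/s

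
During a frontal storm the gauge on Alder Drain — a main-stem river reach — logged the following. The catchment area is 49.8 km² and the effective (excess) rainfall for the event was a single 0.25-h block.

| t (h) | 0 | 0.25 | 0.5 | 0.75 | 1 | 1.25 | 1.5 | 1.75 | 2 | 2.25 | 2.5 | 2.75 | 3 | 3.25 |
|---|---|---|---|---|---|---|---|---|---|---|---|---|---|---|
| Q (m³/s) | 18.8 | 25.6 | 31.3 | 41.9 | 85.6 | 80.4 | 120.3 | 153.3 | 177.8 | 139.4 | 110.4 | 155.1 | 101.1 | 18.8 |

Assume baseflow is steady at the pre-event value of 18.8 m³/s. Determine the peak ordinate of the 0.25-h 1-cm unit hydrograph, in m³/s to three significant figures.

U_p ≈ 88.3 m³/s

Direct runoff: 0.0, 6.8, 12.5, 23.1, 66.8, 61.6, 101.5, 134.5, 159.0, 120.6, 91.6, 136.3, 82.3, 0.0 m³/s; ΣQ_DR = 996.6 m³/s, peak = 159.0 m³/s.
Runoff depth d = ΣQ_DR·Δt / A = 996.6 × 900 / (49.8 km²) = 18.01 mm.
The 1-cm UH is the DRH scaled by (10 mm)/d, so U_p = 159.0 × 10/18.01 = 88.3 m³/s.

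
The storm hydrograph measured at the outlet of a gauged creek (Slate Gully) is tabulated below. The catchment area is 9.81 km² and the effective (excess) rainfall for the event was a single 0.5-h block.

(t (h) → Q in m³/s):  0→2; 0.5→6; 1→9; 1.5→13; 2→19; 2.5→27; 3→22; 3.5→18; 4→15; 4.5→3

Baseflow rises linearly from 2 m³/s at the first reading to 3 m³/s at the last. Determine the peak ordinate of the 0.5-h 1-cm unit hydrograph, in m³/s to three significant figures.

Direct runoff: 0.00, 3.89, 6.78, 10.67, 16.56, 24.44, 19.33, 15.22, 12.11, 0.00 m³/s; ΣQ_DR = 109.0 m³/s, peak = 24.44 m³/s.
Runoff depth d = ΣQ_DR·Δt / A = 109.0 × 1800 / (9.81 km²) = 20.00 mm.
The 1-cm UH is the DRH scaled by (10 mm)/d, so U_p = 24.44 × 10/20.00 = 12.2 m³/s.

U_p ≈ 12.2 m³/s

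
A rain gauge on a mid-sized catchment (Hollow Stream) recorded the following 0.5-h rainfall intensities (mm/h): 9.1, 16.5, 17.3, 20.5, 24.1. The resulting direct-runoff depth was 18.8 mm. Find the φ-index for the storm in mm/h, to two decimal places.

φ ≈ 10.20 mm/h

Only the 4 blocks with intensity above φ contribute runoff: 16.5, 17.3, 20.5, 24.1 mm/h.
Σ(I−φ)·Δt = d  ⇒  (16.5+17.3+20.5+24.1 − 4φ)·0.5 = 18.8
φ = (78.40 − 18.8/0.5) / 4 = 10.20 mm/h.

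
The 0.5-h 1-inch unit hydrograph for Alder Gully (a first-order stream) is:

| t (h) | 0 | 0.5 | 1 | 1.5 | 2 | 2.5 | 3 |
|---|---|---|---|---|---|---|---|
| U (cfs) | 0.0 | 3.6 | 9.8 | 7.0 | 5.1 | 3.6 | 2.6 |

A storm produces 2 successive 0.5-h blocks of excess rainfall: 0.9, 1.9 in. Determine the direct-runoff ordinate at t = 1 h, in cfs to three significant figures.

By discrete convolution, Q_j = Σ (P_i / 1 in) · U_{j−i}.
At t = 1 h (j=2): Q = (0.9/1)·9.8 + (1.9/1)·3.6 = 15.7 cfs.

Q ≈ 15.7 cfs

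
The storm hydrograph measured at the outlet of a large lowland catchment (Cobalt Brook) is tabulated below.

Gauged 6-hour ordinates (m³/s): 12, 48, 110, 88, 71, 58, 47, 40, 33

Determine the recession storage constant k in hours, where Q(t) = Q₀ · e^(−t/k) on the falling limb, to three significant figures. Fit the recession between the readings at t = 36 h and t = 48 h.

k ≈ 33.9 h

On the falling limb, Q drops from 47 to 33 m³/s between t = 36 h and t = 48 h (Δt = 12 h).
k = −Δt / ln(Q₂/Q₁) = −12 / ln(33/47) = 33.9 h.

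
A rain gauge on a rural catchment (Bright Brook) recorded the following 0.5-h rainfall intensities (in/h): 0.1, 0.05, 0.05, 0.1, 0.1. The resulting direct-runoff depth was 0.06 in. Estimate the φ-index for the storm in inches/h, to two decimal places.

Only the 3 blocks with intensity above φ contribute runoff: 0.1, 0.1, 0.1 in/h.
Σ(I−φ)·Δt = d  ⇒  (0.1+0.1+0.1 − 3φ)·0.5 = 0.06
φ = (0.3000 − 0.06/0.5) / 3 = 0.06 in/h.

φ ≈ 0.06 in/h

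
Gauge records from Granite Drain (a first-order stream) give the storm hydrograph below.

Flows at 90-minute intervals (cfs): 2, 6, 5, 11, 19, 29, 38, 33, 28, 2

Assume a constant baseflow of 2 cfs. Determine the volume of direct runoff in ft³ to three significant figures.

V ≈ 8.26 × 10^5 ft³

Direct-runoff ordinates (Q − Q_b): 0.0, 4.0, 3.0, 9.0, 17.0, 27.0, 36.0, 31.0, 26.0, 0.0 cfs.
ΣQ_DR = 153.0 cfs.
With Δt = 1.5 h = 5400 s, V = ΣQ_DR · Δt = 153.0 × 5400 = 8.26 × 10^5 ft³.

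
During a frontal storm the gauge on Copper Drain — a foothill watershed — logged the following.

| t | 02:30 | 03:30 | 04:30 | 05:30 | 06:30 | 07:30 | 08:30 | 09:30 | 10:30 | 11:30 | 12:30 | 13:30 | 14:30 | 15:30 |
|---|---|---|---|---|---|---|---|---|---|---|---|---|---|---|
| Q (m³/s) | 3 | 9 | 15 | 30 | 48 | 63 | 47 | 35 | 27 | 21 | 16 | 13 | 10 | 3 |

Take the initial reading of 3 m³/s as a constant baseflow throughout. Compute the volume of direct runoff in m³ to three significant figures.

V ≈ 1.07 × 10^6 m³

Direct-runoff ordinates (Q − Q_b): 0.0, 6.0, 12.0, 27.0, 45.0, 60.0, 44.0, 32.0, 24.0, 18.0, 13.0, 10.0, 7.0, 0.0 m³/s.
ΣQ_DR = 298.0 m³/s.
With Δt = 1 h = 3600 s, V = ΣQ_DR · Δt = 298.0 × 3600 = 1.07 × 10^6 m³.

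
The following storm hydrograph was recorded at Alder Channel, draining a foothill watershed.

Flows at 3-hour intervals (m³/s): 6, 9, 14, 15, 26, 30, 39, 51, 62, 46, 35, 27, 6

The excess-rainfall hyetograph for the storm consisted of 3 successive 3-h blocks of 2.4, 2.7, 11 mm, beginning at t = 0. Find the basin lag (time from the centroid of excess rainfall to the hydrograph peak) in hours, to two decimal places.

t_L ≈ 17.90 h

Centroid of excess rainfall: t_c = Σ P_i·t̄_i / ΣP_i = 6.1025 h (block centres at 1.5, 4.5, 7.5 h).
Hydrograph peak occurs at t = 24 h, so basin lag t_L = 24 − 6.1025 = 17.90 h.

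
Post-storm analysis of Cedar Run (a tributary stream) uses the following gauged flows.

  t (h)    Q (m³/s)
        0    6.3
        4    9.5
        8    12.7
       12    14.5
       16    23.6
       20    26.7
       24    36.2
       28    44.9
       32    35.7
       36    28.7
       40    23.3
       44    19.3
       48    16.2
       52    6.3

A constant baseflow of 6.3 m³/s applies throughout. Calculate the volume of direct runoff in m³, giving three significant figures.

Direct-runoff ordinates (Q − Q_b): 0.0, 3.2, 6.4, 8.2, 17.3, 20.4, 29.9, 38.6, 29.4, 22.4, 17.0, 13.0, 9.9, 0.0 m³/s.
ΣQ_DR = 215.7 m³/s.
With Δt = 4 h = 14400 s, V = ΣQ_DR · Δt = 215.7 × 14400 = 3.11 × 10^6 m³.

V ≈ 3.11 × 10^6 m³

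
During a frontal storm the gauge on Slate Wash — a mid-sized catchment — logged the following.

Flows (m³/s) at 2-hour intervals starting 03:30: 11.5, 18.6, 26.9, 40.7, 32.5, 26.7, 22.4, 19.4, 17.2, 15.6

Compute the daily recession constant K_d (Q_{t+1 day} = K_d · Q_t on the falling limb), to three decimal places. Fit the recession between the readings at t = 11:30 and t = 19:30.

K_d ≈ 0.148

Between t = 11:30 and t = 19:30 the flow falls from 32.5 to 17.2 m³/s over 4×2 h = 8 h.
Per-interval ratio K = (17.2/32.5)^(1/4) = 0.8529; K_d = K^(24/2) = 0.148.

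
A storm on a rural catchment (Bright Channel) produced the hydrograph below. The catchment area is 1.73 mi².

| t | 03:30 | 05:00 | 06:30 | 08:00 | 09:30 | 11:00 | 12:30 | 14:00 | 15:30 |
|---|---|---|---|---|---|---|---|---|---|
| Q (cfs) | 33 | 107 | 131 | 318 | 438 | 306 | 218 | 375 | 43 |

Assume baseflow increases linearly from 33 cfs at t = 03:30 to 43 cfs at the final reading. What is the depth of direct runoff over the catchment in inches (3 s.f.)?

d ≈ 2.19 in

Direct runoff: 0.00, 72.75, 95.50, 281.25, 400.00, 266.75, 177.50, 333.25, 0.00 cfs; ΣQ_DR = 1627 cfs.
V = ΣQ_DR · Δt = 1627 × 5400 s = 8.786 × 10^6 ft³.
Over A = 1.73 mi², depth = V / A = 2.19 in.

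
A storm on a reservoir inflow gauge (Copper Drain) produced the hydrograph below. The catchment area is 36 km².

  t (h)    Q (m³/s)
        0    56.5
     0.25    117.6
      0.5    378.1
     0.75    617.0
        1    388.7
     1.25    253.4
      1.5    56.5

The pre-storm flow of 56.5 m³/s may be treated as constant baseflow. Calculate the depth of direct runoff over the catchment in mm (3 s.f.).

d ≈ 36.8 mm

Direct runoff: 0.0, 61.1, 321.6, 560.5, 332.2, 196.9, 0.0 m³/s; ΣQ_DR = 1472 m³/s.
V = ΣQ_DR · Δt = 1472 × 900 s = 1.325 × 10^6 m³.
Over A = 36 km², depth = V / A = 36.8 mm.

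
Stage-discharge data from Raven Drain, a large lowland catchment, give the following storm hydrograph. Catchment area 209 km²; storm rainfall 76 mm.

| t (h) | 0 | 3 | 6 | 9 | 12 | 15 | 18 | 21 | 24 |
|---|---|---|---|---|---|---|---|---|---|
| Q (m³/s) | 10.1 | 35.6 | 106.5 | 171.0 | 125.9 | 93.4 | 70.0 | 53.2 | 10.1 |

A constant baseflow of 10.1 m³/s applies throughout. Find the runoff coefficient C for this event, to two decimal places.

C ≈ 0.40

ΣQ_DR = 584.9 m³/s; V = ΣQ_DR·Δt = 6.317 × 10^6 m³.
Runoff depth d = V / A = 30.22 mm.
C = d / P = 30.22 / 76 = 0.40.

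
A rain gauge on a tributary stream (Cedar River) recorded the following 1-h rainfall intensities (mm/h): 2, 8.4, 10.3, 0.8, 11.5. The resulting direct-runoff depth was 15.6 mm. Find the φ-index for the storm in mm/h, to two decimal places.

φ ≈ 4.87 mm/h

Only the 3 blocks with intensity above φ contribute runoff: 8.4, 10.3, 11.5 mm/h.
Σ(I−φ)·Δt = d  ⇒  (8.4+10.3+11.5 − 3φ)·1 = 15.6
φ = (30.20 − 15.6/1) / 3 = 4.87 mm/h.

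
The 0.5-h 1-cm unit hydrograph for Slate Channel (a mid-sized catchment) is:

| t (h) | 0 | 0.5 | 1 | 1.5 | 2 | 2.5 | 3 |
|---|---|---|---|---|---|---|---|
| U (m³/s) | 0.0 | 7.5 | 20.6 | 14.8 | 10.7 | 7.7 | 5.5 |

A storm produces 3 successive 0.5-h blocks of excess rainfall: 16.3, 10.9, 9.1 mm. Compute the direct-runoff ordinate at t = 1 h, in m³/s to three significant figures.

By discrete convolution, Q_j = Σ (P_i / 10 mm) · U_{j−i}.
At t = 1 h (j=2): Q = (16.3/10)·20.6 + (10.9/10)·7.5 + (9.1/10)·0.0 = 41.8 m³/s.

Q ≈ 41.8 m³/s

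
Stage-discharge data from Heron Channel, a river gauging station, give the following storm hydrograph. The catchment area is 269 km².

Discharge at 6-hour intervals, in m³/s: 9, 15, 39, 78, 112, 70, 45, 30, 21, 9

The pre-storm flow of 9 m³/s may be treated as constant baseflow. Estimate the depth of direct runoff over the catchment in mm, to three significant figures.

Direct runoff: 0.0, 6.0, 30.0, 69.0, 103.0, 61.0, 36.0, 21.0, 12.0, 0.0 m³/s; ΣQ_DR = 338.0 m³/s.
V = ΣQ_DR · Δt = 338.0 × 21600 s = 7.301 × 10^6 m³.
Over A = 269 km², depth = V / A = 27.1 mm.

d ≈ 27.1 mm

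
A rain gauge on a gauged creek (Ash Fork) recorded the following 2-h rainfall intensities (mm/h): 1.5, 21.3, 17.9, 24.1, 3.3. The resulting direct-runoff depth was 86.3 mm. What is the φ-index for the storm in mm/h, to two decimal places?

Only the 3 blocks with intensity above φ contribute runoff: 21.3, 17.9, 24.1 mm/h.
Σ(I−φ)·Δt = d  ⇒  (21.3+17.9+24.1 − 3φ)·2 = 86.3
φ = (63.30 − 86.3/2) / 3 = 6.72 mm/h.

φ ≈ 6.72 mm/h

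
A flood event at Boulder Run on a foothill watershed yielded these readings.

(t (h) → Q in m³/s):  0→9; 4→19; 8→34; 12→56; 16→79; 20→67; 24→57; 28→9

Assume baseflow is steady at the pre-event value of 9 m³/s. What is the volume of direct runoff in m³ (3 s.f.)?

Direct-runoff ordinates (Q − Q_b): 0.0, 10.0, 25.0, 47.0, 70.0, 58.0, 48.0, 0.0 m³/s.
ΣQ_DR = 258.0 m³/s.
With Δt = 4 h = 14400 s, V = ΣQ_DR · Δt = 258.0 × 14400 = 3.72 × 10^6 m³.

V ≈ 3.72 × 10^6 m³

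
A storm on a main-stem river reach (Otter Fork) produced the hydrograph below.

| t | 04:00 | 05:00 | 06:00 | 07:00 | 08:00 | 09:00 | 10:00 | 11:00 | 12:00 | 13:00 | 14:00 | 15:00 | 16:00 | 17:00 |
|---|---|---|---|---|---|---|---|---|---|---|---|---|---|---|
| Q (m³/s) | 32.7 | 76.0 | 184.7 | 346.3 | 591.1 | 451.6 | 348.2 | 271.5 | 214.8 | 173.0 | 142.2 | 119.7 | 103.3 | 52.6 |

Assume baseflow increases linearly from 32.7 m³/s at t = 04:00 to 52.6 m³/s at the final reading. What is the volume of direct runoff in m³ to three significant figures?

Direct-runoff ordinates (Q − Q_b): 0.00, 41.77, 148.94, 309.01, 552.28, 411.25, 306.32, 228.08, 169.85, 126.52, 94.19, 70.16, 52.23, 0.00 m³/s.
ΣQ_DR = 2511 m³/s.
With Δt = 1 h = 3600 s, V = ΣQ_DR · Δt = 2511 × 3600 = 9.04 × 10^6 m³.

V ≈ 9.04 × 10^6 m³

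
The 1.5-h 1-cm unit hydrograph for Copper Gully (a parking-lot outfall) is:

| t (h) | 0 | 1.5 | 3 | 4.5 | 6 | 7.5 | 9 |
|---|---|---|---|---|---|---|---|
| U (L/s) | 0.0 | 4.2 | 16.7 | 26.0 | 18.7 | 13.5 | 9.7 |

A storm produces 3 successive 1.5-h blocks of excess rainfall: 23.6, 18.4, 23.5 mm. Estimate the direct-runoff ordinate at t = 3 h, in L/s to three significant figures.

By discrete convolution, Q_j = Σ (P_i / 10 mm) · U_{j−i}.
At t = 3 h (j=2): Q = (23.6/10)·16.7 + (18.4/10)·4.2 + (23.5/10)·0.0 = 47.1 L/s.

Q ≈ 47.1 L/s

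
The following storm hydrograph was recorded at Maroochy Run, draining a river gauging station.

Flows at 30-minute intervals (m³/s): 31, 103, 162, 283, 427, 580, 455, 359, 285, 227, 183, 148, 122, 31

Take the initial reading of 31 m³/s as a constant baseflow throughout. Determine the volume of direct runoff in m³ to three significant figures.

Direct-runoff ordinates (Q − Q_b): 0.0, 72.0, 131.0, 252.0, 396.0, 549.0, 424.0, 328.0, 254.0, 196.0, 152.0, 117.0, 91.0, 0.0 m³/s.
ΣQ_DR = 2962 m³/s.
With Δt = 0.5 h = 1800 s, V = ΣQ_DR · Δt = 2962 × 1800 = 5.33 × 10^6 m³.

V ≈ 5.33 × 10^6 m³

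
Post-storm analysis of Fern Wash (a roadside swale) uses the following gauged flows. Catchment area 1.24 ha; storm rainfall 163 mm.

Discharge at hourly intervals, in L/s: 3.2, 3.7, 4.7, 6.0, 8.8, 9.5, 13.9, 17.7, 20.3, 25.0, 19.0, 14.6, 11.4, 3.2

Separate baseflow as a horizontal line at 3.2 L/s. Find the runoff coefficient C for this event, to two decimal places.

C ≈ 0.21

ΣQ_DR = 116.2 L/s; V = ΣQ_DR·Δt = 4.183 × 10^5 L.
Runoff depth d = V / A = 33.74 mm.
C = d / P = 33.74 / 163 = 0.21.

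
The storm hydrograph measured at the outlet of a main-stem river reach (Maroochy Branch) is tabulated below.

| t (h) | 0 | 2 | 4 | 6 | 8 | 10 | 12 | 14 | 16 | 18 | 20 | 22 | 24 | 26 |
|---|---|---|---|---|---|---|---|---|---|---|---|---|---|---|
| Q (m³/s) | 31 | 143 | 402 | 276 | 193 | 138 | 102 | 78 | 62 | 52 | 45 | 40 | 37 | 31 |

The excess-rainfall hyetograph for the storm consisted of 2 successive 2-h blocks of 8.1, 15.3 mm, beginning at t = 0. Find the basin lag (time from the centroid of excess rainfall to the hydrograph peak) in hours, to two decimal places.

Centroid of excess rainfall: t_c = Σ P_i·t̄_i / ΣP_i = 2.3077 h (block centres at 1, 3 h).
Hydrograph peak occurs at t = 4 h, so basin lag t_L = 4 − 2.3077 = 1.69 h.

t_L ≈ 1.69 h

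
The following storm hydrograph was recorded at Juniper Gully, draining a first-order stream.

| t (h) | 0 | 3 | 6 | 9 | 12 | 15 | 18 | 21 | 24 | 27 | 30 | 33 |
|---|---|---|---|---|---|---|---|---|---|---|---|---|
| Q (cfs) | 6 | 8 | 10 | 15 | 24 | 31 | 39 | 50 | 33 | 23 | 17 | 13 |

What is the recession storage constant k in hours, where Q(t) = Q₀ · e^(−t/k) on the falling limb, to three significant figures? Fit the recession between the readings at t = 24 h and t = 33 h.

k ≈ 9.66 h

On the falling limb, Q drops from 33 to 13 cfs between t = 24 h and t = 33 h (Δt = 9 h).
k = −Δt / ln(Q₂/Q₁) = −9 / ln(13/33) = 9.66 h.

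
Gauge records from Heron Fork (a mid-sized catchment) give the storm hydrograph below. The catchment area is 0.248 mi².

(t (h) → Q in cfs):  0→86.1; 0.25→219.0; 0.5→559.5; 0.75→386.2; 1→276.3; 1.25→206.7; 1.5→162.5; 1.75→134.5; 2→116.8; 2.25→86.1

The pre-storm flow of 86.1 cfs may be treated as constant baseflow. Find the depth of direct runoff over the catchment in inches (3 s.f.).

Direct runoff: 0.0, 132.9, 473.4, 300.1, 190.2, 120.6, 76.4, 48.4, 30.7, 0.0 cfs; ΣQ_DR = 1373 cfs.
V = ΣQ_DR · Δt = 1373 × 900 s = 1.235 × 10^6 ft³.
Over A = 0.248 mi², depth = V / A = 2.14 in.

d ≈ 2.14 in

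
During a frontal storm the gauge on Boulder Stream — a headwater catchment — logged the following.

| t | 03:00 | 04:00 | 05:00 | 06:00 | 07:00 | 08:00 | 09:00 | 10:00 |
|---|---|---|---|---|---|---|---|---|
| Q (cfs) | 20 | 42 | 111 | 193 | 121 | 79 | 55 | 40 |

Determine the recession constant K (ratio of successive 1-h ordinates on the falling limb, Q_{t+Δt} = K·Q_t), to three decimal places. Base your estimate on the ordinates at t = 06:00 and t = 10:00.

Using the recession-limb readings at t = 06:00 and t = 10:00: Q falls from 193 to 40 cfs over 4 intervals.
K = (Q₂/Q₁)^(1/4) = (40/193)^(1/4) = 0.675.

K ≈ 0.675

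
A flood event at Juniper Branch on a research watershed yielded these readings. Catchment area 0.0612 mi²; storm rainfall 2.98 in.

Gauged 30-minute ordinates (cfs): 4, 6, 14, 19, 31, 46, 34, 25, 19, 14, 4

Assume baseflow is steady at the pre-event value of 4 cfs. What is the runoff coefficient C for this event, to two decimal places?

C ≈ 0.73

ΣQ_DR = 172.0 cfs; V = ΣQ_DR·Δt = 3.096 × 10^5 ft³.
Runoff depth d = V / A = 2.178 in.
C = d / P = 2.178 / 2.98 = 0.73.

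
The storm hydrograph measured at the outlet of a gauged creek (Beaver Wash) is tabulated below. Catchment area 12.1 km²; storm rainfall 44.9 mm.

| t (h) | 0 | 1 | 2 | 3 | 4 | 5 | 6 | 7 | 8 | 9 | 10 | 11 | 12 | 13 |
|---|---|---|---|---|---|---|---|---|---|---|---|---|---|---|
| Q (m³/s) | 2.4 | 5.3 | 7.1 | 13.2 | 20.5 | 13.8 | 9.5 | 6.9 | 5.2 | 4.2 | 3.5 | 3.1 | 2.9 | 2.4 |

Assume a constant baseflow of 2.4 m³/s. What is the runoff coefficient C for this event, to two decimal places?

C ≈ 0.44

ΣQ_DR = 66.40 m³/s; V = ΣQ_DR·Δt = 2.390 × 10^5 m³.
Runoff depth d = V / A = 19.76 mm.
C = d / P = 19.76 / 44.9 = 0.44.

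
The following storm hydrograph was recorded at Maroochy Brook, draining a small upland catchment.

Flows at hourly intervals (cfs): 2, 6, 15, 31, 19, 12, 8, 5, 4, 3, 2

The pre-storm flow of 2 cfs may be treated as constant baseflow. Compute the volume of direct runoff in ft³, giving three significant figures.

Direct-runoff ordinates (Q − Q_b): 0.0, 4.0, 13.0, 29.0, 17.0, 10.0, 6.0, 3.0, 2.0, 1.0, 0.0 cfs.
ΣQ_DR = 85.00 cfs.
With Δt = 1 h = 3600 s, V = ΣQ_DR · Δt = 85.00 × 3600 = 3.06 × 10^5 ft³.

V ≈ 3.06 × 10^5 ft³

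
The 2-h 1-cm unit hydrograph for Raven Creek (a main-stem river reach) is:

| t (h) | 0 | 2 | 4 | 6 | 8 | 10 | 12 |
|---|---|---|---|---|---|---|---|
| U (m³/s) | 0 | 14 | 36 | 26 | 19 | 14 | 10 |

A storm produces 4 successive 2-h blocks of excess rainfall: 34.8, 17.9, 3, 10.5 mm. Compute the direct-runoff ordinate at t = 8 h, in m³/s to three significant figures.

By discrete convolution, Q_j = Σ (P_i / 10 mm) · U_{j−i}.
At t = 8 h (j=4): Q = (34.8/10)·19 + (17.9/10)·26 + (3/10)·36 + (10.5/10)·14 = 138 m³/s.

Q ≈ 138 m³/s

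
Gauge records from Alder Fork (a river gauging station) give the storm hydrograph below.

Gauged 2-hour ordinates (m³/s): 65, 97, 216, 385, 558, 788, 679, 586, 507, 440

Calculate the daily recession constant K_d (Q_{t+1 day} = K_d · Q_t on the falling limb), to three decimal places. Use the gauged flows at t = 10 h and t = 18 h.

Between t = 10 h and t = 18 h the flow falls from 788 to 440 m³/s over 4×2 h = 8 h.
Per-interval ratio K = (440/788)^(1/4) = 0.8644; K_d = K^(24/2) = 0.174.

K_d ≈ 0.174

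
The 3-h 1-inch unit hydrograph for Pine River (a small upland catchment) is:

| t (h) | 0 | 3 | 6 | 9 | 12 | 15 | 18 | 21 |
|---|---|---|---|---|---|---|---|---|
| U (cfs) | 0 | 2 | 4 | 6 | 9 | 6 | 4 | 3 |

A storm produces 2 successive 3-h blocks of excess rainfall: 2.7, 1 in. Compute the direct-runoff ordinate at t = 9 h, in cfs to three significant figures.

By discrete convolution, Q_j = Σ (P_i / 1 in) · U_{j−i}.
At t = 9 h (j=3): Q = (2.7/1)·6 + (1/1)·4 = 20.2 cfs.

Q ≈ 20.2 cfs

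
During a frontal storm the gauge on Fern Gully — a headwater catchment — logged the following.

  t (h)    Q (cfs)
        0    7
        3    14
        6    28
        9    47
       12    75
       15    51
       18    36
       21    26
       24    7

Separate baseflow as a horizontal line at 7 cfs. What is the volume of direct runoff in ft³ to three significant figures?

V ≈ 2.46 × 10^6 ft³

Direct-runoff ordinates (Q − Q_b): 0.0, 7.0, 21.0, 40.0, 68.0, 44.0, 29.0, 19.0, 0.0 cfs.
ΣQ_DR = 228.0 cfs.
With Δt = 3 h = 10800 s, V = ΣQ_DR · Δt = 228.0 × 10800 = 2.46 × 10^6 ft³.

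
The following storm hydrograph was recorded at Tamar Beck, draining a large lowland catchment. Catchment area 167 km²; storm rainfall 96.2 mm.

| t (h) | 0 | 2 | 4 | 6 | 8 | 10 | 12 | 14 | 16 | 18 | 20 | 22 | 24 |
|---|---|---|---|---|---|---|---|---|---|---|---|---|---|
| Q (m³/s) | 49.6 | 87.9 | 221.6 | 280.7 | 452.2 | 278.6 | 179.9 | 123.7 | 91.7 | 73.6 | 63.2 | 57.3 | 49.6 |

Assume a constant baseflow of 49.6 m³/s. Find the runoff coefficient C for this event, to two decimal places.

C ≈ 0.61

ΣQ_DR = 1365 m³/s; V = ΣQ_DR·Δt = 9.827 × 10^6 m³.
Runoff depth d = V / A = 58.84 mm.
C = d / P = 58.84 / 96.2 = 0.61.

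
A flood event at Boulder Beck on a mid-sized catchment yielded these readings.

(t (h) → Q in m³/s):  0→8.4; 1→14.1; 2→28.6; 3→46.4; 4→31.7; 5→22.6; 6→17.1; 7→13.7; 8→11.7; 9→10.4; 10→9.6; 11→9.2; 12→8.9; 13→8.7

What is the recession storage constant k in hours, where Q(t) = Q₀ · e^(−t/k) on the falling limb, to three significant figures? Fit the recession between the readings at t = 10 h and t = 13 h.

On the falling limb, Q drops from 9.6 to 8.7 m³/s between t = 10 h and t = 13 h (Δt = 3 h).
k = −Δt / ln(Q₂/Q₁) = −3 / ln(8.7/9.6) = 30.5 h.

k ≈ 30.5 h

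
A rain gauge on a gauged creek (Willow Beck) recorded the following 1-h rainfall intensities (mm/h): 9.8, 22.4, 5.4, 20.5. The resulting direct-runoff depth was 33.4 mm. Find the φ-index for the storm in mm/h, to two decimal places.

φ ≈ 6.43 mm/h

Only the 3 blocks with intensity above φ contribute runoff: 9.8, 22.4, 20.5 mm/h.
Σ(I−φ)·Δt = d  ⇒  (9.8+22.4+20.5 − 3φ)·1 = 33.4
φ = (52.70 − 33.4/1) / 3 = 6.43 mm/h.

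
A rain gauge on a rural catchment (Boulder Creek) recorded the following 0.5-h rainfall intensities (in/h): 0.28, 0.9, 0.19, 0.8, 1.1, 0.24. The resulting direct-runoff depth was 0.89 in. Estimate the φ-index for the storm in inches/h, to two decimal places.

φ ≈ 0.34 in/h

Only the 3 blocks with intensity above φ contribute runoff: 0.9, 0.8, 1.1 in/h.
Σ(I−φ)·Δt = d  ⇒  (0.9+0.8+1.1 − 3φ)·0.5 = 0.89
φ = (2.800 − 0.89/0.5) / 3 = 0.34 in/h.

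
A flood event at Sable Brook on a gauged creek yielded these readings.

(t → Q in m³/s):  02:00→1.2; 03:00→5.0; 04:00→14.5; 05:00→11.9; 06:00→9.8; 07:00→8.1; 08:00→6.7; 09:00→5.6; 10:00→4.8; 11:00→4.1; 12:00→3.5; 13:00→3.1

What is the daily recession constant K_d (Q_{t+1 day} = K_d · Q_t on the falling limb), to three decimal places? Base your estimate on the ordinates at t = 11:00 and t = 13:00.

Between t = 11:00 and t = 13:00 the flow falls from 4.1 to 3.1 m³/s over 2×1 h = 2 h.
Per-interval ratio K = (3.1/4.1)^(1/2) = 0.8695; K_d = K^(24/1) = 0.035.

K_d ≈ 0.035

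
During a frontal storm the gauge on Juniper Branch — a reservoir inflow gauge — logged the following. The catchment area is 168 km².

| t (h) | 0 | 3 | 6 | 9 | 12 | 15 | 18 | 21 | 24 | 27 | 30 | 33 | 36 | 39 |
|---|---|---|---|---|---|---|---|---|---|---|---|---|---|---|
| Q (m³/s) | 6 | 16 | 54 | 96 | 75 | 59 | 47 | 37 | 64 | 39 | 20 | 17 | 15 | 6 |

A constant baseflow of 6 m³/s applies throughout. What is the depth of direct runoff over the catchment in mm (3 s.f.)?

d ≈ 30.0 mm

Direct runoff: 0.0, 10.0, 48.0, 90.0, 69.0, 53.0, 41.0, 31.0, 58.0, 33.0, 14.0, 11.0, 9.0, 0.0 m³/s; ΣQ_DR = 467.0 m³/s.
V = ΣQ_DR · Δt = 467.0 × 10800 s = 5.044 × 10^6 m³.
Over A = 168 km², depth = V / A = 30.0 mm.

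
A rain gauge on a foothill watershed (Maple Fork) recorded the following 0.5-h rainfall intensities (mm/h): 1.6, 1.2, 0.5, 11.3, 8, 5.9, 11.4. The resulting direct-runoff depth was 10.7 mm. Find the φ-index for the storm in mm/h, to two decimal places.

Only the 4 blocks with intensity above φ contribute runoff: 11.3, 8, 5.9, 11.4 mm/h.
Σ(I−φ)·Δt = d  ⇒  (11.3+8+5.9+11.4 − 4φ)·0.5 = 10.7
φ = (36.60 − 10.7/0.5) / 4 = 3.80 mm/h.

φ ≈ 3.80 mm/h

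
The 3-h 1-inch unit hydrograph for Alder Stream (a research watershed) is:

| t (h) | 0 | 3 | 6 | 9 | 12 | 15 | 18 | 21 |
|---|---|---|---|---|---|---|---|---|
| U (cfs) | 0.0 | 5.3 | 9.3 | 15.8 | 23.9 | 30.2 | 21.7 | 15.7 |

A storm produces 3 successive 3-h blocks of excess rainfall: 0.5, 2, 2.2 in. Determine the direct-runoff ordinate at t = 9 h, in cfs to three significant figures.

Q ≈ 38.2 cfs

By discrete convolution, Q_j = Σ (P_i / 1 in) · U_{j−i}.
At t = 9 h (j=3): Q = (0.5/1)·15.8 + (2/1)·9.3 + (2.2/1)·5.3 = 38.2 cfs.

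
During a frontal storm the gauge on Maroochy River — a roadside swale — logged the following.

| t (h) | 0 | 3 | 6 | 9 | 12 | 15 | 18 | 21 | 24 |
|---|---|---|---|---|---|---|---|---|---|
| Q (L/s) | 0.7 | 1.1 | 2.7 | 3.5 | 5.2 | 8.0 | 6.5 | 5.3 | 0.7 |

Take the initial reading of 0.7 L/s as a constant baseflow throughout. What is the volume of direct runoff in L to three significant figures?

Direct-runoff ordinates (Q − Q_b): 0.0, 0.4, 2.0, 2.8, 4.5, 7.3, 5.8, 4.6, 0.0 L/s.
ΣQ_DR = 27.40 L/s.
With Δt = 3 h = 10800 s, V = ΣQ_DR · Δt = 27.40 × 10800 = 2.96 × 10^5 L.

V ≈ 2.96 × 10^5 L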